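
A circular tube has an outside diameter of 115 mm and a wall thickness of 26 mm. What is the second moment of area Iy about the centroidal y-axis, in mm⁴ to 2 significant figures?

Treat the section as a set of non-overlapping primitives; coordinates are from the bounding-box lower-left.
Outer circle: ⌀115, A = 10 387 mm², x = 57.5 mm, Ī = 8 585 414 mm⁴.
Bore (subtracted): ⌀63, A = 3 117 mm², x = 57.5 mm, Ī = 773 272 mm⁴.
By symmetry the centroid is at mid-width, x̄ = 57.5 mm.
All pieces are centred on the centroidal y-axis, so I = ΣĪ (holes subtracted) = 7 812 143 mm⁴.

Iy ≈ 7.8 × 10⁶ mm⁴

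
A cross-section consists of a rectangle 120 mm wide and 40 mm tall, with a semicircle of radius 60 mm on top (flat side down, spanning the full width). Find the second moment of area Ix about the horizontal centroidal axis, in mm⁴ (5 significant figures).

Ix ≈ 7.4290 × 10⁶ mm⁴

Decompose the section into non-overlapping parts with the origin at the bottom-left of its bounding rectangle.
Rectangular body: 120 × 40, A = 4 800 mm², y = 20 mm, Ī = 640 000 mm⁴.
Semicircular cap: semicircle r = 60, A = 5654.867 mm², y = 65.46479 mm, Ī = 1 422 450 mm⁴.
Centroid: ȳ = ΣA·y / ΣA = 44.59116 mm.
Transfer each piece to the horizontal centroidal axis using Ī + A·d² with d = y − 44.59116:
  rectangular body: d = -24.59116 mm → contributes +3 542 681 mm⁴
  semicircular cap: d = 20.87363 mm → contributes +3 886 323 mm⁴
Total I = 7 429 004 mm⁴.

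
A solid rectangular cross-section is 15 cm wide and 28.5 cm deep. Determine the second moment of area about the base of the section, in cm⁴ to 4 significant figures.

The section: 15 × 28.5, A = 427.5 cm², y = 14.25 cm, Ī = 28936.4 cm⁴.
Transfer it to a horizontal axis along the bottom face using Ī + A·d² with d = y − 0:
  the section: d = 14.25 cm → contributes +115 746 cm⁴
Total I = 115 746 cm⁴.

I_base ≈ 1.157 × 10⁵ cm⁴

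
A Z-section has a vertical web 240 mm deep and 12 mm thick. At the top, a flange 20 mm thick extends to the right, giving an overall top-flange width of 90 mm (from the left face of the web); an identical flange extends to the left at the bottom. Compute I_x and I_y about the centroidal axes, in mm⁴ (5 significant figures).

Split into non-overlapping primitives; take the origin at the lower-left of the bounding box.
Web: 12 × 240, A = 2 880 mm², y = 120 mm, Ī = 13 824 000 mm⁴.
Top flange (beyond web): 78 × 20, A = 1 560 mm², y = 230 mm, Ī = 52 000 mm⁴.
Bottom flange (beyond web): 78 × 20, A = 1 560 mm², y = 10 mm, Ī = 52 000 mm⁴.
Centroid: ȳ = ΣA·y / ΣA = 120 mm.
Transfer each piece to the centroidal x-axis using Ī + A·d² with d = y − 120:
  web: d = 0 mm → contributes +13 824 000 mm⁴
  top flange (beyond web): d = 110 mm → contributes +18 928 000 mm⁴
  bottom flange (beyond web): d = -110 mm → contributes +18 928 000 mm⁴
Total I = 51 680 000 mm⁴.
For the y-axis: x̄ = 84 mm.
Repeating about the centroidal y-axis gives I_y = 7 934 400 mm⁴.

I_x ≈ 5.1680 × 10⁷ mm⁴, I_y ≈ 7.9344 × 10⁶ mm⁴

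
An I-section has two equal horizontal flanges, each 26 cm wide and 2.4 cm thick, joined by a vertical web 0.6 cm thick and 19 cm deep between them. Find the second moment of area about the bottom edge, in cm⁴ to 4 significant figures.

I_base ≈ 3.398 × 10⁴ cm⁴

Split into non-overlapping primitives; take the origin at the lower-left of the bounding box.
Bottom flange: 26 × 2.4, A = 62.4 cm², y = 1.2 cm, Ī = 29.952 cm⁴.
Web: 0.6 × 19, A = 11.4 cm², y = 11.9 cm, Ī = 342.95 cm⁴.
Top flange: 26 × 2.4, A = 62.4 cm², y = 22.6 cm, Ī = 29.952 cm⁴.
Transfer each piece to the bottom edge using Ī + A·d² with d = y − 0:
  bottom flange: d = 1.2 cm → contributes +119.808 cm⁴
  web: d = 11.9 cm → contributes +1957.3 cm⁴
  top flange: d = 22.6 cm → contributes +31901.4 cm⁴
Total I = 33978.5 cm⁴.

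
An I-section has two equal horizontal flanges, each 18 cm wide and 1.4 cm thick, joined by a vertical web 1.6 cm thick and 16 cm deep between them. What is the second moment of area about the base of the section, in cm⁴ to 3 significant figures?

I_base ≈ 1.11 × 10⁴ cm⁴

Decompose the section into non-overlapping parts with the origin at the bottom-left of its bounding rectangle.
Bottom flange: 18 × 1.4, A = 25.2 cm², y = 0.7 cm, Ī = 4.116 cm⁴.
Web: 1.6 × 16, A = 25.6 cm², y = 9.4 cm, Ī = 546.13 cm⁴.
Top flange: 18 × 1.4, A = 25.2 cm², y = 18.1 cm, Ī = 4.116 cm⁴.
Transfer each piece to the bottom edge using Ī + A·d² with d = y − 0:
  bottom flange: d = 0.7 cm → contributes +16.464 cm⁴
  web: d = 9.4 cm → contributes +2808.1 cm⁴
  top flange: d = 18.1 cm → contributes +8259.9 cm⁴
Total I = 11 085 cm⁴.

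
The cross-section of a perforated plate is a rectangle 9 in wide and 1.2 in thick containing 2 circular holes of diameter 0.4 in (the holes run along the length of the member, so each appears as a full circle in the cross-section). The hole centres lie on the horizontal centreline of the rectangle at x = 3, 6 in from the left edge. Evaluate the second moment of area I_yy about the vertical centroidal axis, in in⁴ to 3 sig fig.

Split into non-overlapping primitives; take the origin at the lower-left of the bounding box.
Plate: 9 × 1.2, A = 10.8 in², x = 4.5 in, Ī = 72.9 in⁴.
Hole 1 (subtracted): ⌀0.4, A = 0.12566 in², x = 3 in, Ī = 0.0012566 in⁴.
Hole 2 (subtracted): ⌀0.4, A = 0.12566 in², x = 6 in, Ī = 0.0012566 in⁴.
By symmetry the centroid is at mid-width, x̄ = 4.5 in.
Transfer each piece to the vertical centroidal axis using Ī + A·d² with d = x − 4.5:
  plate: d = 0 in → contributes +72.9 in⁴
  hole 1: d = -1.5 in → contributes −0.284 in⁴
  hole 2: d = 1.5 in → contributes −0.284 in⁴
Total I = 72.332 in⁴.

I_yy ≈ 72.3 in⁴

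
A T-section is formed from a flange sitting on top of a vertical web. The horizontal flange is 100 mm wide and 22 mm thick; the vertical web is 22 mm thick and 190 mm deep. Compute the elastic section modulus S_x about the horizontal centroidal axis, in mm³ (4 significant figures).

S_x ≈ 2.194 × 10⁵ mm³

Treat the section as a set of non-overlapping primitives; coordinates are from the bounding-box lower-left.
Flange: 100 × 22, A = 2 200 mm², y = 201 mm, Ī = 88733.3 mm⁴.
Web: 22 × 190, A = 4 180 mm², y = 95 mm, Ī = 12 574 833 mm⁴.
Centroid: ȳ = ΣA·y / ΣA = 131.552 mm.
Transfer each piece to the horizontal centroidal axis using Ī + A·d² with d = y − 131.552:
  flange: d = 69.4483 mm → contributes +10 699 472 mm⁴
  web: d = -36.5517 mm → contributes +18 159 433 mm⁴
Total I = 28 858 905 mm⁴.
Extreme fibre distance c = 131.552 mm; S = I/c = 219 373 mm³.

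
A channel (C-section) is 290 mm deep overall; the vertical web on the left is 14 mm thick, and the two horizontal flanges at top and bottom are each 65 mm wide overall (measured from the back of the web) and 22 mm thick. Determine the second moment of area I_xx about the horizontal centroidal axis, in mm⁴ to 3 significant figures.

Split into non-overlapping primitives; take the origin at the lower-left of the bounding box.
Web: 14 × 290, A = 4 060 mm², y = 145 mm, Ī = 28 453 833 mm⁴.
Top flange (beyond web): 51 × 22, A = 1 122 mm², y = 279 mm, Ī = 45 254 mm⁴.
Bottom flange (beyond web): 51 × 22, A = 1 122 mm², y = 11 mm, Ī = 45 254 mm⁴.
By symmetry the centroid is at mid-height, ȳ = 145 mm.
Transfer each piece to the horizontal centroidal axis using Ī + A·d² with d = y − 145:
  web: d = 0 mm → contributes +28 453 833 mm⁴
  top flange (beyond web): d = 134 mm → contributes +20 191 886 mm⁴
  bottom flange (beyond web): d = -134 mm → contributes +20 191 886 mm⁴
Total I = 68 837 605 mm⁴.

I_xx ≈ 6.88 × 10⁷ mm⁴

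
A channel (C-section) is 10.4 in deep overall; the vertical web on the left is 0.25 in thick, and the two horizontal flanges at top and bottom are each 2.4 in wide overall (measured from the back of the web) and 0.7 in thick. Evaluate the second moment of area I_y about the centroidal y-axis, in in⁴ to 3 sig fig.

I_y ≈ 3.18 in⁴

Break the section into simple shapes (no overlaps), measuring from the bottom-left corner of the bounding box.
Web: 0.25 × 10.4, A = 2.6 in², x = 0.125 in, Ī = 0.013542 in⁴.
Top flange (beyond web): 2.15 × 0.7, A = 1.505 in², x = 1.325 in, Ī = 0.57974 in⁴.
Bottom flange (beyond web): 2.15 × 0.7, A = 1.505 in², x = 1.325 in, Ī = 0.57974 in⁴.
Centroid: x̄ = ΣA·x / ΣA = 0.76885 in.
Transfer each piece to the centroidal y-axis using Ī + A·d² with d = x − 0.76885:
  web: d = -0.64385 in → contributes +1.0914 in⁴
  top flange (beyond web): d = 0.55615 in → contributes +1.0452 in⁴
  bottom flange (beyond web): d = 0.55615 in → contributes +1.0452 in⁴
Total I = 3.1818 in⁴.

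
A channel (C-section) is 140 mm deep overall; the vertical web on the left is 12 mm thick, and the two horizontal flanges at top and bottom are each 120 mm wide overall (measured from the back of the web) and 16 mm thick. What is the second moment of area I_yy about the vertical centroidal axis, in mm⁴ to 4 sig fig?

Split into non-overlapping primitives; take the origin at the lower-left of the bounding box.
Web: 12 × 140, A = 1 680 mm², x = 6 mm, Ī = 20 160 mm⁴.
Top flange (beyond web): 108 × 16, A = 1 728 mm², x = 66 mm, Ī = 1 679 616 mm⁴.
Bottom flange (beyond web): 108 × 16, A = 1 728 mm², x = 66 mm, Ī = 1 679 616 mm⁴.
Centroid: x̄ = ΣA·x / ΣA = 46.3738 mm.
Transfer each piece to the vertical centroidal axis using Ī + A·d² with d = x − 46.3738:
  web: d = -40.3738 mm → contributes +2 758 638 mm⁴
  top flange (beyond web): d = 19.6262 mm → contributes +2 345 218 mm⁴
  bottom flange (beyond web): d = 19.6262 mm → contributes +2 345 218 mm⁴
Total I = 7 449 074 mm⁴.

I_yy ≈ 7.449 × 10⁶ mm⁴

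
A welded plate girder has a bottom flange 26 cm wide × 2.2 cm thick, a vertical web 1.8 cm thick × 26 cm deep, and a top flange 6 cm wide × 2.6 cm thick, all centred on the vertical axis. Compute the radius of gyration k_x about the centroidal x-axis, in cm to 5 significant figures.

Decompose the section into non-overlapping parts with the origin at the bottom-left of its bounding rectangle.
Bottom plate: 26 × 2.2, A = 57.2 cm², y = 1.1 cm, Ī = 23.07067 cm⁴.
Web plate: 1.8 × 26, A = 46.8 cm², y = 15.2 cm, Ī = 2636.4 cm⁴.
Top plate: 6 × 2.6, A = 15.6 cm², y = 29.5 cm, Ī = 8.788 cm⁴.
Centroid: ȳ = ΣA·y / ΣA = 10.32174 cm.
Transfer each piece to the centroidal x-axis using Ī + A·d² with d = y − 10.32174:
  bottom plate: d = -9.221739 cm → contributes +4887.386 cm⁴
  web plate: d = 4.878261 cm → contributes +3750.12 cm⁴
  top plate: d = 19.17826 cm → contributes +5746.557 cm⁴
Total I = 14384.06 cm⁴.
Radius of gyration: k = √(I/A) = √(14384.06 / 119.6) = 10.96668 cm.

k_x ≈ 10.967 cm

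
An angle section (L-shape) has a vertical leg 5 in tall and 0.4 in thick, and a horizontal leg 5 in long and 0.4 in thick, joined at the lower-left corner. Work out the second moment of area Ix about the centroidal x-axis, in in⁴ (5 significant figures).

Treat the section as a set of non-overlapping primitives; coordinates are from the bounding-box lower-left.
Vertical leg: 0.4 × 5, A = 2 in², y = 2.5 in, Ī = 4.166667 in⁴.
Horizontal leg (remainder): 4.6 × 0.4, A = 1.84 in², y = 0.2 in, Ī = 0.02453333 in⁴.
Centroid: ȳ = ΣA·y / ΣA = 1.397917 in.
Transfer each piece to the centroidal x-axis using Ī + A·d² with d = y − 1.397917:
  vertical leg: d = 1.102083 in → contributes +6.595842 in⁴
  horizontal leg (remainder): d = -1.197917 in → contributes +2.664941 in⁴
Total I = 9.260783 in⁴.

Ix ≈ 9.2608 in⁴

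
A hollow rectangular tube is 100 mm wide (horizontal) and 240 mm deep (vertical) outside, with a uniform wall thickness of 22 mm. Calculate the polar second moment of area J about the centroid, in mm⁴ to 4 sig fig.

J ≈ 9.719 × 10⁷ mm⁴

Decompose the section into non-overlapping parts with the origin at the bottom-left of its bounding rectangle.
Outer rectangle: 100 × 240, A = 24 000 mm², y = 120 mm, Ī = 115 200 000 mm⁴.
Inner void (subtracted): 56 × 196, A = 10 976 mm², y = 120 mm, Ī = 35 137 835 mm⁴.
By symmetry the centroid is at mid-height, ȳ = 120 mm.
All pieces are centred on the centroidal x-axis, so I = ΣĪ (holes subtracted) = 80 062 165 mm⁴.
Repeating about the centroidal y-axis gives I_y = 17 131 605 mm⁴.
Polar second moment: J = I_x + I_y = 97 193 771 mm⁴.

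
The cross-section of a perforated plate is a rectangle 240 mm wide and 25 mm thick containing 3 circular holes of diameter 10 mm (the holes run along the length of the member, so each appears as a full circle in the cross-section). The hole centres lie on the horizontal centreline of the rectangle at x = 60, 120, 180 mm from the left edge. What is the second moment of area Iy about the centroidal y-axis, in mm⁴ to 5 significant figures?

Decompose the section into non-overlapping parts with the origin at the bottom-left of its bounding rectangle.
Plate: 240 × 25, A = 6 000 mm², x = 120 mm, Ī = 28 800 000 mm⁴.
Hole 1 (subtracted): ⌀10, A = 78.53982 mm², x = 60 mm, Ī = 490.8739 mm⁴.
Hole 2 (subtracted): ⌀10, A = 78.53982 mm², x = 120 mm, Ī = 490.8739 mm⁴.
Hole 3 (subtracted): ⌀10, A = 78.53982 mm², x = 180 mm, Ī = 490.8739 mm⁴.
By symmetry the centroid is at mid-width, x̄ = 120 mm.
Transfer each piece to the centroidal y-axis using Ī + A·d² with d = x − 120:
  plate: d = 0 mm → contributes +28 800 000 mm⁴
  hole 1: d = -60 mm → contributes −283234.2 mm⁴
  hole 2: d = 0 mm → contributes −490.8739 mm⁴
  hole 3: d = 60 mm → contributes −283234.2 mm⁴
Total I = 28 233 041 mm⁴.

Iy ≈ 2.8233 × 10⁷ mm⁴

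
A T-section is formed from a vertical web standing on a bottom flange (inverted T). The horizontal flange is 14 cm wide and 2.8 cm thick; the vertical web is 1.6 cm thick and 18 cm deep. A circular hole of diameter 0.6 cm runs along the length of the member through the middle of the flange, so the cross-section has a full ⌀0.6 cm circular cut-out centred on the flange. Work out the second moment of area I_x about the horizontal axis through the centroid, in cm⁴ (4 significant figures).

I_x ≈ 2593 cm⁴

Break the section into simple shapes (no overlaps), measuring from the bottom-left corner of the bounding box.
Flange: 14 × 2.8, A = 39.2 cm², y = 1.4 cm, Ī = 25.6107 cm⁴.
Web: 1.6 × 18, A = 28.8 cm², y = 11.8 cm, Ī = 777.6 cm⁴.
Hole (subtracted): ⌀0.6, A = 0.282743 cm², y = 1.4 cm, Ī = 0.00636173 cm⁴.
Centroid: ȳ = ΣA·y / ΣA = 5.8231 cm.
Transfer each piece to the horizontal axis through the centroid using Ī + A·d² with d = y − 5.8231:
  flange: d = -4.4231 cm → contributes +792.511 cm⁴
  web: d = 5.9769 cm → contributes +1806.43 cm⁴
  hole: d = -4.4231 cm → contributes −5.53789 cm⁴
Total I = 2593.41 cm⁴.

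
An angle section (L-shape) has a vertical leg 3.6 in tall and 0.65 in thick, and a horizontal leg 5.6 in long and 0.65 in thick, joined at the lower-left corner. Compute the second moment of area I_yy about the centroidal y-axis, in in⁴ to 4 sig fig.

I_yy ≈ 17.27 in⁴

Decompose the section into non-overlapping parts with the origin at the bottom-left of its bounding rectangle.
Vertical leg: 0.65 × 3.6, A = 2.34 in², x = 0.325 in, Ī = 0.0823875 in⁴.
Horizontal leg (remainder): 4.95 × 0.65, A = 3.2175 in², x = 3.125 in, Ī = 6.56973 in⁴.
Centroid: x̄ = ΣA·x / ΣA = 1.94605 in.
Transfer each piece to the centroidal y-axis using Ī + A·d² with d = x − 1.94605:
  vertical leg: d = -1.62105 in → contributes +6.23147 in⁴
  horizontal leg (remainder): d = 1.17895 in → contributes +11.0418 in⁴
Total I = 17.2733 in⁴.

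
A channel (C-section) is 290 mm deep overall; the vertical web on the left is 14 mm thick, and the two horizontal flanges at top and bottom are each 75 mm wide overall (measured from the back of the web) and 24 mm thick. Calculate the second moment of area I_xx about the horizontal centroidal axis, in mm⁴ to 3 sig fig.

Treat the section as a set of non-overlapping primitives; coordinates are from the bounding-box lower-left.
Web: 14 × 290, A = 4 060 mm², y = 145 mm, Ī = 28 453 833 mm⁴.
Top flange (beyond web): 61 × 24, A = 1 464 mm², y = 278 mm, Ī = 70 272 mm⁴.
Bottom flange (beyond web): 61 × 24, A = 1 464 mm², y = 12 mm, Ī = 70 272 mm⁴.
By symmetry the centroid is at mid-height, ȳ = 145 mm.
Transfer each piece to the horizontal centroidal axis using Ī + A·d² with d = y − 145:
  web: d = 0 mm → contributes +28 453 833 mm⁴
  top flange (beyond web): d = 133 mm → contributes +25 966 968 mm⁴
  bottom flange (beyond web): d = -133 mm → contributes +25 966 968 mm⁴
Total I = 80 387 769 mm⁴.

I_xx ≈ 8.04 × 10⁷ mm⁴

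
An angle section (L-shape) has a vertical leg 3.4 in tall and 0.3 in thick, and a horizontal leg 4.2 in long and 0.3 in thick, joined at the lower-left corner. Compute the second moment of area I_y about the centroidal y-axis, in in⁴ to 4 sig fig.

I_y ≈ 3.894 in⁴

Decompose the section into non-overlapping parts with the origin at the bottom-left of its bounding rectangle.
Vertical leg: 0.3 × 3.4, A = 1.02 in², x = 0.15 in, Ī = 0.00765 in⁴.
Horizontal leg (remainder): 3.9 × 0.3, A = 1.17 in², x = 2.25 in, Ī = 1.48298 in⁴.
Centroid: x̄ = ΣA·x / ΣA = 1.27192 in.
Transfer each piece to the centroidal y-axis using Ī + A·d² with d = x − 1.27192:
  vertical leg: d = -1.12192 in → contributes +1.29152 in⁴
  horizontal leg (remainder): d = 0.978082 in → contributes +2.60225 in⁴
Total I = 3.89377 in⁴.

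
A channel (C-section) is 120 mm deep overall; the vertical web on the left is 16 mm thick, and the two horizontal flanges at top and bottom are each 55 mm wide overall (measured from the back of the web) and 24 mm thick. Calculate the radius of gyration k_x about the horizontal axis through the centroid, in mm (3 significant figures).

k_x ≈ 42.1 mm

Break the section into simple shapes (no overlaps), measuring from the bottom-left corner of the bounding box.
Web: 16 × 120, A = 1 920 mm², y = 60 mm, Ī = 2 304 000 mm⁴.
Top flange (beyond web): 39 × 24, A = 936 mm², y = 108 mm, Ī = 44 928 mm⁴.
Bottom flange (beyond web): 39 × 24, A = 936 mm², y = 12 mm, Ī = 44 928 mm⁴.
By symmetry the centroid is at mid-height, ȳ = 60 mm.
Transfer each piece to the horizontal axis through the centroid using Ī + A·d² with d = y − 60:
  web: d = 0 mm → contributes +2 304 000 mm⁴
  top flange (beyond web): d = 48 mm → contributes +2 201 472 mm⁴
  bottom flange (beyond web): d = -48 mm → contributes +2 201 472 mm⁴
Total I = 6 706 944 mm⁴.
Radius of gyration: k = √(I/A) = √(6 706 944 / 3 792) = 42.056 mm.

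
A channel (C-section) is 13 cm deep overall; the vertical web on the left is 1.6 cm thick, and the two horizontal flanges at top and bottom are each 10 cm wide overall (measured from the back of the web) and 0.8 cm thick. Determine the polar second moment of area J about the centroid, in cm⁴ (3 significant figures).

J ≈ 1080 cm⁴

Decompose the section into non-overlapping parts with the origin at the bottom-left of its bounding rectangle.
Web: 1.6 × 13, A = 20.8 cm², y = 6.5 cm, Ī = 292.93 cm⁴.
Top flange (beyond web): 8.4 × 0.8, A = 6.72 cm², y = 12.6 cm, Ī = 0.3584 cm⁴.
Bottom flange (beyond web): 8.4 × 0.8, A = 6.72 cm², y = 0.4 cm, Ī = 0.3584 cm⁴.
By symmetry the centroid is at mid-height, ȳ = 6.5 cm.
Transfer each piece to the centroidal x-axis using Ī + A·d² with d = y − 6.5:
  web: d = 0 cm → contributes +292.93 cm⁴
  top flange (beyond web): d = 6.1 cm → contributes +250.41 cm⁴
  bottom flange (beyond web): d = -6.1 cm → contributes +250.41 cm⁴
Total I = 793.75 cm⁴.
For the y-axis: x̄ = 2.7626 cm.
Repeating about the centroidal y-axis gives I_y = 287.58 cm⁴.
Polar second moment: J = I_x + I_y = 1081.3 cm⁴.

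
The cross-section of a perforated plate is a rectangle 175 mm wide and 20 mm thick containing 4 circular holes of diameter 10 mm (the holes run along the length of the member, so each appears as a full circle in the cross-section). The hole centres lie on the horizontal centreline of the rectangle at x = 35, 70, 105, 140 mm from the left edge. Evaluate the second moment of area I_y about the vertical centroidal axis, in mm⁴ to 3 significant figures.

I_y ≈ 8.45 × 10⁶ mm⁴

Treat the section as a set of non-overlapping primitives; coordinates are from the bounding-box lower-left.
Plate: 175 × 20, A = 3 500 mm², x = 87.5 mm, Ī = 8 932 292 mm⁴.
Hole 1 (subtracted): ⌀10, A = 78.54 mm², x = 35 mm, Ī = 490.87 mm⁴.
Hole 2 (subtracted): ⌀10, A = 78.54 mm², x = 70 mm, Ī = 490.87 mm⁴.
Hole 3 (subtracted): ⌀10, A = 78.54 mm², x = 105 mm, Ī = 490.87 mm⁴.
Hole 4 (subtracted): ⌀10, A = 78.54 mm², x = 140 mm, Ī = 490.87 mm⁴.
By symmetry the centroid is at mid-width, x̄ = 87.5 mm.
Transfer each piece to the vertical centroidal axis using Ī + A·d² with d = x − 87.5:
  plate: d = 0 mm → contributes +8 932 292 mm⁴
  hole 1: d = -52.5 mm → contributes −216 966 mm⁴
  hole 2: d = -17.5 mm → contributes −24 544 mm⁴
  hole 3: d = 17.5 mm → contributes −24 544 mm⁴
  hole 4: d = 52.5 mm → contributes −216 966 mm⁴
Total I = 8 449 272 mm⁴.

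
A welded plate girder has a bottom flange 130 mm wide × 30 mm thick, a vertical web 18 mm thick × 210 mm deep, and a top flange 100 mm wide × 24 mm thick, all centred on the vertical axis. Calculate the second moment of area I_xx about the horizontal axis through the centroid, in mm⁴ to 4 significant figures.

I_xx ≈ 9.984 × 10⁷ mm⁴

Treat the section as a set of non-overlapping primitives; coordinates are from the bounding-box lower-left.
Bottom plate: 130 × 30, A = 3 900 mm², y = 15 mm, Ī = 292 500 mm⁴.
Web plate: 18 × 210, A = 3 780 mm², y = 135 mm, Ī = 13 891 500 mm⁴.
Top plate: 100 × 24, A = 2 400 mm², y = 252 mm, Ī = 115 200 mm⁴.
Centroid: ȳ = ΣA·y / ΣA = 116.429 mm.
Transfer each piece to the horizontal axis through the centroid using Ī + A·d² with d = y − 116.429:
  bottom plate: d = -101.429 mm → contributes +40 414 745 mm⁴
  web plate: d = 18.5714 mm → contributes +15 195 214 mm⁴
  top plate: d = 135.571 mm → contributes +44 226 269 mm⁴
Total I = 99 836 229 mm⁴.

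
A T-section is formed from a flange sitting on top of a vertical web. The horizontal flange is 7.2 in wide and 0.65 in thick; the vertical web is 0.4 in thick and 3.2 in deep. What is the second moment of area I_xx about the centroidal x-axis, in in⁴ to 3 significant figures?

Decompose the section into non-overlapping parts with the origin at the bottom-left of its bounding rectangle.
Flange: 7.2 × 0.65, A = 4.68 in², y = 3.525 in, Ī = 0.16478 in⁴.
Web: 0.4 × 3.2, A = 1.28 in², y = 1.6 in, Ī = 1.0923 in⁴.
Centroid: ȳ = ΣA·y / ΣA = 3.1116 in.
Transfer each piece to the centroidal x-axis using Ī + A·d² with d = y − 3.1116:
  flange: d = 0.41342 in → contributes +0.96467 in⁴
  web: d = -1.5116 in → contributes +4.0169 in⁴
Total I = 4.9816 in⁴.

I_xx ≈ 4.98 in⁴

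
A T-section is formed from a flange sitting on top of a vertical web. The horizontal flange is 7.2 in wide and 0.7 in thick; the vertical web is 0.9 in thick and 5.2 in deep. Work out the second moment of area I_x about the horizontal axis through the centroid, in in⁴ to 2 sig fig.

Split into non-overlapping primitives; take the origin at the lower-left of the bounding box.
Flange: 7.2 × 0.7, A = 5.04 in², y = 5.55 in, Ī = 0.2058 in⁴.
Web: 0.9 × 5.2, A = 4.68 in², y = 2.6 in, Ī = 10.55 in⁴.
Centroid: ȳ = ΣA·y / ΣA = 4.13 in.
Transfer each piece to the horizontal axis through the centroid using Ī + A·d² with d = y − 4.13:
  flange: d = 1.42 in → contributes +10.37 in⁴
  web: d = -1.53 in → contributes +21.5 in⁴
Total I = 31.87 in⁴.

I_x ≈ 32 in⁴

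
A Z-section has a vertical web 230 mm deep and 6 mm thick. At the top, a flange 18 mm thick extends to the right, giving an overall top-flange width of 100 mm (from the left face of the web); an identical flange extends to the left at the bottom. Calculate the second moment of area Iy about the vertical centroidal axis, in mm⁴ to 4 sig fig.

Treat the section as a set of non-overlapping primitives; coordinates are from the bounding-box lower-left.
Web: 6 × 230, A = 1 380 mm², x = 97 mm, Ī = 4 140 mm⁴.
Top flange (beyond web): 94 × 18, A = 1 692 mm², x = 147 mm, Ī = 1 245 876 mm⁴.
Bottom flange (beyond web): 94 × 18, A = 1 692 mm², x = 47 mm, Ī = 1 245 876 mm⁴.
Centroid: x̄ = ΣA·x / ΣA = 97 mm.
Transfer each piece to the vertical centroidal axis using Ī + A·d² with d = x − 97:
  web: d = 0 mm → contributes +4 140 mm⁴
  top flange (beyond web): d = 50 mm → contributes +5 475 876 mm⁴
  bottom flange (beyond web): d = -50 mm → contributes +5 475 876 mm⁴
Total I = 10 955 892 mm⁴.

Iy ≈ 1.096 × 10⁷ mm⁴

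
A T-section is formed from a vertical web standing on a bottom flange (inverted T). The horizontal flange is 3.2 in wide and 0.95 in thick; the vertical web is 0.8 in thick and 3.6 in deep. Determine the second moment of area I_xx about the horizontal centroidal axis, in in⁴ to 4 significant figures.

Treat the section as a set of non-overlapping primitives; coordinates are from the bounding-box lower-left.
Flange: 3.2 × 0.95, A = 3.04 in², y = 0.475 in, Ī = 0.228633 in⁴.
Web: 0.8 × 3.6, A = 2.88 in², y = 2.75 in, Ī = 3.1104 in⁴.
Centroid: ȳ = ΣA·y / ΣA = 1.58176 in.
Transfer each piece to the horizontal centroidal axis using Ī + A·d² with d = y − 1.58176:
  flange: d = -1.10676 in → contributes +3.95236 in⁴
  web: d = 1.16824 in → contributes +7.041 in⁴
Total I = 10.9934 in⁴.

I_xx ≈ 10.99 in⁴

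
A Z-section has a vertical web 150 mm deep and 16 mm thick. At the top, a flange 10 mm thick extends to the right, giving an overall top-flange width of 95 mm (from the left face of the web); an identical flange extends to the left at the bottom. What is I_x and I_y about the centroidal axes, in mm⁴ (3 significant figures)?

I_x ≈ 1.23 × 10⁷ mm⁴, I_y ≈ 4.44 × 10⁶ mm⁴

Split into non-overlapping primitives; take the origin at the lower-left of the bounding box.
Web: 16 × 150, A = 2 400 mm², y = 75 mm, Ī = 4 500 000 mm⁴.
Top flange (beyond web): 79 × 10, A = 790 mm², y = 145 mm, Ī = 6583.3 mm⁴.
Bottom flange (beyond web): 79 × 10, A = 790 mm², y = 5 mm, Ī = 6583.3 mm⁴.
Centroid: ȳ = ΣA·y / ΣA = 75 mm.
Transfer each piece to the centroidal x-axis using Ī + A·d² with d = y − 75:
  web: d = 0 mm → contributes +4 500 000 mm⁴
  top flange (beyond web): d = 70 mm → contributes +3 877 583 mm⁴
  bottom flange (beyond web): d = -70 mm → contributes +3 877 583 mm⁴
Total I = 12 255 167 mm⁴.
For the y-axis: x̄ = 87 mm.
Repeating about the centroidal y-axis gives I_y = 4 437 807 mm⁴.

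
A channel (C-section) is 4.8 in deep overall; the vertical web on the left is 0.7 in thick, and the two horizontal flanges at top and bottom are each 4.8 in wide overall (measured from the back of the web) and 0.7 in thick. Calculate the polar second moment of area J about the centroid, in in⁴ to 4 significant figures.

Treat the section as a set of non-overlapping primitives; coordinates are from the bounding-box lower-left.
Web: 0.7 × 4.8, A = 3.36 in², y = 2.4 in, Ī = 6.4512 in⁴.
Top flange (beyond web): 4.1 × 0.7, A = 2.87 in², y = 4.45 in, Ī = 0.117192 in⁴.
Bottom flange (beyond web): 4.1 × 0.7, A = 2.87 in², y = 0.35 in, Ī = 0.117192 in⁴.
By symmetry the centroid is at mid-height, ȳ = 2.4 in.
Transfer each piece to the centroidal x-axis using Ī + A·d² with d = y − 2.4:
  web: d = 0 in → contributes +6.4512 in⁴
  top flange (beyond web): d = 2.05 in → contributes +12.1784 in⁴
  bottom flange (beyond web): d = -2.05 in → contributes +12.1784 in⁴
Total I = 30.8079 in⁴.
For the y-axis: x̄ = 1.86385 in.
Repeating about the centroidal y-axis gives I_y = 20.3856 in⁴.
Polar second moment: J = I_x + I_y = 51.1936 in⁴.

J ≈ 51.19 in⁴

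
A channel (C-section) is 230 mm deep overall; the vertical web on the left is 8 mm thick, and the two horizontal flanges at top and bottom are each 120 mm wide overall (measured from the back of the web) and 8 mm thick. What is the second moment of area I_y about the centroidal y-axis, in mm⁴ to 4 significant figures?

Decompose the section into non-overlapping parts with the origin at the bottom-left of its bounding rectangle.
Web: 8 × 230, A = 1 840 mm², x = 4 mm, Ī = 9813.33 mm⁴.
Top flange (beyond web): 112 × 8, A = 896 mm², x = 64 mm, Ī = 936 619 mm⁴.
Bottom flange (beyond web): 112 × 8, A = 896 mm², x = 64 mm, Ī = 936 619 mm⁴.
Centroid: x̄ = ΣA·x / ΣA = 33.6035 mm.
Transfer each piece to the centroidal y-axis using Ī + A·d² with d = x − 33.6035:
  web: d = -29.6035 mm → contributes +1 622 332 mm⁴
  top flange (beyond web): d = 30.3965 mm → contributes +1 764 474 mm⁴
  bottom flange (beyond web): d = 30.3965 mm → contributes +1 764 474 mm⁴
Total I = 5 151 280 mm⁴.

I_y ≈ 5.151 × 10⁶ mm⁴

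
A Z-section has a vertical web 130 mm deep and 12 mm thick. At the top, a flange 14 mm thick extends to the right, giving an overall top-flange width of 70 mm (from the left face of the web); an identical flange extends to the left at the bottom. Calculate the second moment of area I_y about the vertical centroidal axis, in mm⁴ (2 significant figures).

Treat the section as a set of non-overlapping primitives; coordinates are from the bounding-box lower-left.
Web: 12 × 130, A = 1 560 mm², x = 64 mm, Ī = 18 720 mm⁴.
Top flange (beyond web): 58 × 14, A = 812 mm², x = 99 mm, Ī = 227 631 mm⁴.
Bottom flange (beyond web): 58 × 14, A = 812 mm², x = 29 mm, Ī = 227 631 mm⁴.
Centroid: x̄ = ΣA·x / ΣA = 64 mm.
Transfer each piece to the vertical centroidal axis using Ī + A·d² with d = x − 64:
  web: d = 0 mm → contributes +18 720 mm⁴
  top flange (beyond web): d = 35 mm → contributes +1 222 331 mm⁴
  bottom flange (beyond web): d = -35 mm → contributes +1 222 331 mm⁴
Total I = 2 463 381 mm⁴.

I_y ≈ 2.5 × 10⁶ mm⁴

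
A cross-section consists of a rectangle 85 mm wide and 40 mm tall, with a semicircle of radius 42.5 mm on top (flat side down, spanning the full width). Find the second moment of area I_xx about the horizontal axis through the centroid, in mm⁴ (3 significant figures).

Decompose the section into non-overlapping parts with the origin at the bottom-left of its bounding rectangle.
Rectangular body: 85 × 40, A = 3 400 mm², y = 20 mm, Ī = 453 333 mm⁴.
Semicircular cap: semicircle r = 42.5, A = 2837.3 mm², y = 58.038 mm, Ī = 358 086 mm⁴.
Centroid: ȳ = ΣA·y / ΣA = 37.303 mm.
Transfer each piece to the horizontal axis through the centroid using Ī + A·d² with d = y − 37.303:
  rectangular body: d = -17.303 mm → contributes +1 471 252 mm⁴
  semicircular cap: d = 20.735 mm → contributes +1 577 903 mm⁴
Total I = 3 049 155 mm⁴.

I_xx ≈ 3.05 × 10⁶ mm⁴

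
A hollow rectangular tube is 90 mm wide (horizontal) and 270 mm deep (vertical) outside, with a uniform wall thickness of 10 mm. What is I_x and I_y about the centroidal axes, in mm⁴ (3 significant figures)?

I_x ≈ 5.65 × 10⁷ mm⁴, I_y ≈ 9.26 × 10⁶ mm⁴

Decompose the section into non-overlapping parts with the origin at the bottom-left of its bounding rectangle.
Outer rectangle: 90 × 270, A = 24 300 mm², y = 135 mm, Ī = 147 622 500 mm⁴.
Inner void (subtracted): 70 × 250, A = 17 500 mm², y = 135 mm, Ī = 91 145 833 mm⁴.
By symmetry the centroid is at mid-height, ȳ = 135 mm.
All pieces are centred on the centroidal x-axis, so I = ΣĪ (holes subtracted) = 56 476 667 mm⁴.
Repeating about the centroidal y-axis gives I_y = 9 256 667 mm⁴.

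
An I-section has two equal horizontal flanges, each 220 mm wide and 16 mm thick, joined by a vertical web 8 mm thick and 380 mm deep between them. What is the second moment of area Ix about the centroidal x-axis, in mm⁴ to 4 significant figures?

Ix ≈ 3.127 × 10⁸ mm⁴

Treat the section as a set of non-overlapping primitives; coordinates are from the bounding-box lower-left.
Bottom flange: 220 × 16, A = 3 520 mm², y = 8 mm, Ī = 75093.3 mm⁴.
Web: 8 × 380, A = 3 040 mm², y = 206 mm, Ī = 36 581 333 mm⁴.
Top flange: 220 × 16, A = 3 520 mm², y = 404 mm, Ī = 75093.3 mm⁴.
By symmetry the centroid is at mid-height, ȳ = 206 mm.
Transfer each piece to the centroidal x-axis using Ī + A·d² with d = y − 206:
  bottom flange: d = -198 mm → contributes +138 073 173 mm⁴
  web: d = 0 mm → contributes +36 581 333 mm⁴
  top flange: d = 198 mm → contributes +138 073 173 mm⁴
Total I = 312 727 680 mm⁴.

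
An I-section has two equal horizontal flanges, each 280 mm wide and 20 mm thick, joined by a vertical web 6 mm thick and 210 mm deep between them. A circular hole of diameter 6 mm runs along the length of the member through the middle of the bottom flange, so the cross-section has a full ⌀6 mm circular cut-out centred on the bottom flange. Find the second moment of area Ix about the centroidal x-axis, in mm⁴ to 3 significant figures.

Break the section into simple shapes (no overlaps), measuring from the bottom-left corner of the bounding box.
Bottom flange: 280 × 20, A = 5 600 mm², y = 10 mm, Ī = 186 667 mm⁴.
Web: 6 × 210, A = 1 260 mm², y = 125 mm, Ī = 4 630 500 mm⁴.
Top flange: 280 × 20, A = 5 600 mm², y = 240 mm, Ī = 186 667 mm⁴.
Hole (subtracted): ⌀6, A = 28.274 mm², y = 10 mm, Ī = 63.617 mm⁴.
Centroid: ȳ = ΣA·y / ΣA = 125.26 mm.
Transfer each piece to the centroidal x-axis using Ī + A·d² with d = y − 125.26:
  bottom flange: d = -115.26 mm → contributes +74 583 929 mm⁴
  web: d = -0.26155 mm → contributes +4 630 586 mm⁴
  top flange: d = 114.74 mm → contributes +73 910 170 mm⁴
  hole: d = -115.26 mm → contributes −375 695 mm⁴
Total I = 152 748 991 mm⁴.

Ix ≈ 1.53 × 10⁸ mm⁴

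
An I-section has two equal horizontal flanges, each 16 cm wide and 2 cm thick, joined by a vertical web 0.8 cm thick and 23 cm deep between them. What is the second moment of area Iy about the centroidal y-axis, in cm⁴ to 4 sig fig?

Iy ≈ 1366 cm⁴

Split into non-overlapping primitives; take the origin at the lower-left of the bounding box.
Bottom flange: 16 × 2, A = 32 cm², x = 8 cm, Ī = 682.667 cm⁴.
Web: 0.8 × 23, A = 18.4 cm², x = 8 cm, Ī = 0.981333 cm⁴.
Top flange: 16 × 2, A = 32 cm², x = 8 cm, Ī = 682.667 cm⁴.
By symmetry the centroid is at mid-width, x̄ = 8 cm.
All pieces are centred on the centroidal y-axis, so I = ΣĪ = 1366.31 cm⁴.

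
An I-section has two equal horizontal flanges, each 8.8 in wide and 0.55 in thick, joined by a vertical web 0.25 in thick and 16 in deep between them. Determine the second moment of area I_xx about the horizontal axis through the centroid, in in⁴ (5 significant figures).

I_xx ≈ 748.42 in⁴

Split into non-overlapping primitives; take the origin at the lower-left of the bounding box.
Bottom flange: 8.8 × 0.55, A = 4.84 in², y = 0.275 in, Ī = 0.1220083 in⁴.
Web: 0.25 × 16, A = 4 in², y = 8.55 in, Ī = 85.33333 in⁴.
Top flange: 8.8 × 0.55, A = 4.84 in², y = 16.825 in, Ī = 0.1220083 in⁴.
By symmetry the centroid is at mid-height, ȳ = 8.55 in.
Transfer each piece to the horizontal axis through the centroid using Ī + A·d² with d = y − 8.55:
  bottom flange: d = -8.275 in → contributes +331.544 in⁴
  web: d = 0 in → contributes +85.33333 in⁴
  top flange: d = 8.275 in → contributes +331.544 in⁴
Total I = 748.4214 in⁴.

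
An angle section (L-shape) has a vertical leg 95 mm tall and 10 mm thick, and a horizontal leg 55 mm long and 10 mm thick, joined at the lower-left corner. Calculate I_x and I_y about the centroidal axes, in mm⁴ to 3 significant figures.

I_x ≈ 1.27 × 10⁶ mm⁴, I_y ≈ 3.15 × 10⁵ mm⁴

Treat the section as a set of non-overlapping primitives; coordinates are from the bounding-box lower-left.
Vertical leg: 10 × 95, A = 950 mm², y = 47.5 mm, Ī = 714 479 mm⁴.
Horizontal leg (remainder): 45 × 10, A = 450 mm², y = 5 mm, Ī = 3 750 mm⁴.
Centroid: ȳ = ΣA·y / ΣA = 33.839 mm.
Transfer each piece to the centroidal x-axis using Ī + A·d² with d = y − 33.839:
  vertical leg: d = 13.661 mm → contributes +891 764 mm⁴
  horizontal leg (remainder): d = -28.839 mm → contributes +378 017 mm⁴
Total I = 1 269 781 mm⁴.
For the y-axis: x̄ = 13.839 mm.
Repeating about the centroidal y-axis gives I_y = 314 781 mm⁴.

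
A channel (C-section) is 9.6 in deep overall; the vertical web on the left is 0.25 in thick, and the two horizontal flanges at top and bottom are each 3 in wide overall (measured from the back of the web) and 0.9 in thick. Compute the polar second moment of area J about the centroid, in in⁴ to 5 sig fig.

J ≈ 119.20 in⁴

Break the section into simple shapes (no overlaps), measuring from the bottom-left corner of the bounding box.
Web: 0.25 × 9.6, A = 2.4 in², y = 4.8 in, Ī = 18.432 in⁴.
Top flange (beyond web): 2.75 × 0.9, A = 2.475 in², y = 9.15 in, Ī = 0.1670625 in⁴.
Bottom flange (beyond web): 2.75 × 0.9, A = 2.475 in², y = 0.45 in, Ī = 0.1670625 in⁴.
By symmetry the centroid is at mid-height, ȳ = 4.8 in.
Transfer each piece to the centroidal x-axis using Ī + A·d² with d = y − 4.8:
  web: d = 0 in → contributes +18.432 in⁴
  top flange (beyond web): d = 4.35 in → contributes +47.00025 in⁴
  bottom flange (beyond web): d = -4.35 in → contributes +47.00025 in⁴
Total I = 112.4325 in⁴.
For the y-axis: x̄ = 1.135204 in.
Repeating about the centroidal y-axis gives I_y = 6.768766 in⁴.
Polar second moment: J = I_x + I_y = 119.2013 in⁴.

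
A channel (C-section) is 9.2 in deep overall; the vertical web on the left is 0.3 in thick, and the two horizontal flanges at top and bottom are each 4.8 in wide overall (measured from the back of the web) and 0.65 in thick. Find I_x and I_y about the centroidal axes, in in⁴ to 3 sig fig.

Split into non-overlapping primitives; take the origin at the lower-left of the bounding box.
Web: 0.3 × 9.2, A = 2.76 in², y = 4.6 in, Ī = 19.467 in⁴.
Top flange (beyond web): 4.5 × 0.65, A = 2.925 in², y = 8.875 in, Ī = 0.10298 in⁴.
Bottom flange (beyond web): 4.5 × 0.65, A = 2.925 in², y = 0.325 in, Ī = 0.10298 in⁴.
By symmetry the centroid is at mid-height, ȳ = 4.6 in.
Transfer each piece to the centroidal x-axis using Ī + A·d² with d = y − 4.6:
  web: d = 0 in → contributes +19.467 in⁴
  top flange (beyond web): d = 4.275 in → contributes +53.559 in⁴
  bottom flange (beyond web): d = -4.275 in → contributes +53.559 in⁴
Total I = 126.59 in⁴.
For the y-axis: x̄ = 1.7807 in.
Repeating about the centroidal y-axis gives I_y = 20.694 in⁴.

I_x ≈ 127 in⁴, I_y ≈ 20.7 in⁴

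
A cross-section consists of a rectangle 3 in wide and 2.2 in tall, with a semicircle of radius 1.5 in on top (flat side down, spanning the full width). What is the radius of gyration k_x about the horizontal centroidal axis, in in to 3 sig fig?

Break the section into simple shapes (no overlaps), measuring from the bottom-left corner of the bounding box.
Rectangular body: 3 × 2.2, A = 6.6 in², y = 1.1 in, Ī = 2.662 in⁴.
Semicircular cap: semicircle r = 1.5, A = 3.5343 in², y = 2.8366 in, Ī = 0.55564 in⁴.
Centroid: ȳ = ΣA·y / ΣA = 1.7056 in.
Transfer each piece to the horizontal centroidal axis using Ī + A·d² with d = y − 1.7056:
  rectangular body: d = -0.60564 in → contributes +5.0829 in⁴
  semicircular cap: d = 1.131 in → contributes +5.0764 in⁴
Total I = 10.159 in⁴.
Radius of gyration: k = √(I/A) = √(10.159 / 10.134) = 1.0012 in.

k_x ≈ 1.00 in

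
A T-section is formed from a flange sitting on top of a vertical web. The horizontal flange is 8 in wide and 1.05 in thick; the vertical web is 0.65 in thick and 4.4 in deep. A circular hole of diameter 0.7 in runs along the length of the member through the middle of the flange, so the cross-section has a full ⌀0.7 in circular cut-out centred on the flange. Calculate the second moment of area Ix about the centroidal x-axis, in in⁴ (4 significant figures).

Ix ≈ 21.03 in⁴

Split into non-overlapping primitives; take the origin at the lower-left of the bounding box.
Flange: 8 × 1.05, A = 8.4 in², y = 4.925 in, Ī = 0.77175 in⁴.
Web: 0.65 × 4.4, A = 2.86 in², y = 2.2 in, Ī = 4.61413 in⁴.
Hole (subtracted): ⌀0.7, A = 0.384845 in², y = 4.925 in, Ī = 0.0117859 in⁴.
Centroid: ȳ = ΣA·y / ΣA = 4.20837 in.
Transfer each piece to the centroidal x-axis using Ī + A·d² with d = y − 4.20837:
  flange: d = 0.716633 in → contributes +5.08568 in⁴
  web: d = -2.00837 in → contributes +16.15 in⁴
  hole: d = 0.716633 in → contributes −0.209428 in⁴
Total I = 21.0263 in⁴.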